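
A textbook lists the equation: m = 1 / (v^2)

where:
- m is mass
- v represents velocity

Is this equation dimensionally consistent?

No

m (mass) has dimensions [M].
v (velocity) has dimensions [L T^-1].

Left side: [M]
Right side: [L^-2 T^2]

The two sides have different dimensions, so the equation is NOT dimensionally consistent.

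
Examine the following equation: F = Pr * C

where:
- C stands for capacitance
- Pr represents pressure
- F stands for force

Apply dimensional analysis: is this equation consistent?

No

C (capacitance) has dimensions [I^2 L^-2 M^-1 T^4].
Pr (pressure) has dimensions [L^-1 M T^-2].
F (force) has dimensions [L M T^-2].

Left side: [L M T^-2]
Right side: [I^2 L^-3 T^2]

The two sides have different dimensions, so the equation is NOT dimensionally consistent.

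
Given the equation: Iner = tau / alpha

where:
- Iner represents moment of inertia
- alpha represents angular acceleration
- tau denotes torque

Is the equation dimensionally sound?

Yes

Iner (moment of inertia) has dimensions [L^2 M].
alpha (angular acceleration) has dimensions [T^-2].
tau (torque) has dimensions [L^2 M T^-2].

Left side: [L^2 M]
Right side: [L^2 M]

Both sides have the same dimensions, so the equation is dimensionally consistent.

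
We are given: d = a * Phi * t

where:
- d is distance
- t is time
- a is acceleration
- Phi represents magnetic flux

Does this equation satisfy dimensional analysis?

No

d (distance) has dimensions [L].
t (time) has dimensions [T].
a (acceleration) has dimensions [L T^-2].
Phi (magnetic flux) has dimensions [I^-1 L^2 M T^-2].

Left side: [L]
Right side: [I^-1 L^3 M T^-3]

The two sides have different dimensions, so the equation is NOT dimensionally consistent.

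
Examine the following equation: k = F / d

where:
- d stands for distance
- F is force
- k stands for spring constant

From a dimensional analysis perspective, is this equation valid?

Yes

d (distance) has dimensions [L].
F (force) has dimensions [L M T^-2].
k (spring constant) has dimensions [M T^-2].

Left side: [M T^-2]
Right side: [M T^-2]

Both sides have the same dimensions, so the equation is dimensionally consistent.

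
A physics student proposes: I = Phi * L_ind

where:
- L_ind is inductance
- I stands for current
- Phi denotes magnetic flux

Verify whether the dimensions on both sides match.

No

L_ind (inductance) has dimensions [I^-2 L^2 M T^-2].
I (current) has dimensions [I].
Phi (magnetic flux) has dimensions [I^-1 L^2 M T^-2].

Left side: [I]
Right side: [I^-3 L^4 M^2 T^-4]

The two sides have different dimensions, so the equation is NOT dimensionally consistent.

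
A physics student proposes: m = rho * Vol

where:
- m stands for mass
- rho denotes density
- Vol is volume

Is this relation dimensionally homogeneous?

Yes

m (mass) has dimensions [M].
rho (density) has dimensions [L^-3 M].
Vol (volume) has dimensions [L^3].

Left side: [M]
Right side: [M]

Both sides have the same dimensions, so the equation is dimensionally consistent.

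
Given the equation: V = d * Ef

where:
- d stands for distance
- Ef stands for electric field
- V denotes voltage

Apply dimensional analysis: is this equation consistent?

Yes

d (distance) has dimensions [L].
Ef (electric field) has dimensions [I^-1 L M T^-3].
V (voltage) has dimensions [I^-1 L^2 M T^-3].

Left side: [I^-1 L^2 M T^-3]
Right side: [I^-1 L^2 M T^-3]

Both sides have the same dimensions, so the equation is dimensionally consistent.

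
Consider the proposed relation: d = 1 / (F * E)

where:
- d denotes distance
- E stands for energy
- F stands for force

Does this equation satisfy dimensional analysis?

No

d (distance) has dimensions [L].
E (energy) has dimensions [L^2 M T^-2].
F (force) has dimensions [L M T^-2].

Left side: [L]
Right side: [L^-3 M^-2 T^4]

The two sides have different dimensions, so the equation is NOT dimensionally consistent.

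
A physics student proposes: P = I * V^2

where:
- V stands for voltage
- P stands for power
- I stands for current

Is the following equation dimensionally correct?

No

V (voltage) has dimensions [I^-1 L^2 M T^-3].
P (power) has dimensions [L^2 M T^-3].
I (current) has dimensions [I].

Left side: [L^2 M T^-3]
Right side: [I^-1 L^4 M^2 T^-6]

The two sides have different dimensions, so the equation is NOT dimensionally consistent.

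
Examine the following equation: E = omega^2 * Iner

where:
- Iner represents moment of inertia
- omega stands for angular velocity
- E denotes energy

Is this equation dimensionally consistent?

Yes

Iner (moment of inertia) has dimensions [L^2 M].
omega (angular velocity) has dimensions [T^-1].
E (energy) has dimensions [L^2 M T^-2].

Left side: [L^2 M T^-2]
Right side: [L^2 M T^-2]

Both sides have the same dimensions, so the equation is dimensionally consistent.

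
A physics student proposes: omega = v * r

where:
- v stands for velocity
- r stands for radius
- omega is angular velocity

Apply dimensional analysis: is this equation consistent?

No

v (velocity) has dimensions [L T^-1].
r (radius) has dimensions [L].
omega (angular velocity) has dimensions [T^-1].

Left side: [T^-1]
Right side: [L^2 T^-1]

The two sides have different dimensions, so the equation is NOT dimensionally consistent.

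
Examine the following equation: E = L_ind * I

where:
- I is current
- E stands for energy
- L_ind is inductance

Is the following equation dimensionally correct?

No

I (current) has dimensions [I].
E (energy) has dimensions [L^2 M T^-2].
L_ind (inductance) has dimensions [I^-2 L^2 M T^-2].

Left side: [L^2 M T^-2]
Right side: [I^-1 L^2 M T^-2]

The two sides have different dimensions, so the equation is NOT dimensionally consistent.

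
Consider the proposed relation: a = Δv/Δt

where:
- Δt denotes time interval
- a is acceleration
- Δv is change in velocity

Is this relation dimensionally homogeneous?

Yes

Δt (time interval) has dimensions [T].
a (acceleration) has dimensions [L T^-2].
Δv (change in velocity) has dimensions [L T^-1].

Left side: [L T^-2]
Right side: [L T^-2]

Both sides have the same dimensions, so the equation is dimensionally consistent.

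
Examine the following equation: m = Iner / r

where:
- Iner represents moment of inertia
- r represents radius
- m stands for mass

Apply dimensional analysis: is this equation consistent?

No

Iner (moment of inertia) has dimensions [L^2 M].
r (radius) has dimensions [L].
m (mass) has dimensions [M].

Left side: [M]
Right side: [L M]

The two sides have different dimensions, so the equation is NOT dimensionally consistent.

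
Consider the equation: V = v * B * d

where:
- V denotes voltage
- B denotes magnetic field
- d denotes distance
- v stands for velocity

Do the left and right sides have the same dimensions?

Yes

V (voltage) has dimensions [I^-1 L^2 M T^-3].
B (magnetic field) has dimensions [I^-1 M T^-2].
d (distance) has dimensions [L].
v (velocity) has dimensions [L T^-1].

Left side: [I^-1 L^2 M T^-3]
Right side: [I^-1 L^2 M T^-3]

Both sides have the same dimensions, so the equation is dimensionally consistent.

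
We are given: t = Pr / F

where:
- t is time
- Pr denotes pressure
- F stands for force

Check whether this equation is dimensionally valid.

No

t (time) has dimensions [T].
Pr (pressure) has dimensions [L^-1 M T^-2].
F (force) has dimensions [L M T^-2].

Left side: [T]
Right side: [L^-2]

The two sides have different dimensions, so the equation is NOT dimensionally consistent.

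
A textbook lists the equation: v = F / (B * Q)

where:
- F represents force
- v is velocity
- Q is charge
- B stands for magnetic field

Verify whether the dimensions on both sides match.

Yes

F (force) has dimensions [L M T^-2].
v (velocity) has dimensions [L T^-1].
Q (charge) has dimensions [I T].
B (magnetic field) has dimensions [I^-1 M T^-2].

Left side: [L T^-1]
Right side: [L T^-1]

Both sides have the same dimensions, so the equation is dimensionally consistent.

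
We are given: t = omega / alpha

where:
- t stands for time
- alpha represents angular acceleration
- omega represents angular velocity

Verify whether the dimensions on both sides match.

Yes

t (time) has dimensions [T].
alpha (angular acceleration) has dimensions [T^-2].
omega (angular velocity) has dimensions [T^-1].

Left side: [T]
Right side: [T]

Both sides have the same dimensions, so the equation is dimensionally consistent.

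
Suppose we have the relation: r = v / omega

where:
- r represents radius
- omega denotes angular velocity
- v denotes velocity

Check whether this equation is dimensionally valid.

Yes

r (radius) has dimensions [L].
omega (angular velocity) has dimensions [T^-1].
v (velocity) has dimensions [L T^-1].

Left side: [L]
Right side: [L]

Both sides have the same dimensions, so the equation is dimensionally consistent.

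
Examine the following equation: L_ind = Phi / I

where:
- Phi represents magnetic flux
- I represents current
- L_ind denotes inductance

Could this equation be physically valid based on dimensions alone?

Yes

Phi (magnetic flux) has dimensions [I^-1 L^2 M T^-2].
I (current) has dimensions [I].
L_ind (inductance) has dimensions [I^-2 L^2 M T^-2].

Left side: [I^-2 L^2 M T^-2]
Right side: [I^-2 L^2 M T^-2]

Both sides have the same dimensions, so the equation is dimensionally consistent.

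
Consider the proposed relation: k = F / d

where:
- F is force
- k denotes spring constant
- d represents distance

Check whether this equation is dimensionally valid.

Yes

F (force) has dimensions [L M T^-2].
k (spring constant) has dimensions [M T^-2].
d (distance) has dimensions [L].

Left side: [M T^-2]
Right side: [M T^-2]

Both sides have the same dimensions, so the equation is dimensionally consistent.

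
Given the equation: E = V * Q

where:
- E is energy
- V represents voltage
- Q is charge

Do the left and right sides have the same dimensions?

Yes

E (energy) has dimensions [L^2 M T^-2].
V (voltage) has dimensions [I^-1 L^2 M T^-3].
Q (charge) has dimensions [I T].

Left side: [L^2 M T^-2]
Right side: [L^2 M T^-2]

Both sides have the same dimensions, so the equation is dimensionally consistent.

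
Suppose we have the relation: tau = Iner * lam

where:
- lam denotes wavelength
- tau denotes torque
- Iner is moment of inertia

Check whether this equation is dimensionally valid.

No

lam (wavelength) has dimensions [L].
tau (torque) has dimensions [L^2 M T^-2].
Iner (moment of inertia) has dimensions [L^2 M].

Left side: [L^2 M T^-2]
Right side: [L^3 M]

The two sides have different dimensions, so the equation is NOT dimensionally consistent.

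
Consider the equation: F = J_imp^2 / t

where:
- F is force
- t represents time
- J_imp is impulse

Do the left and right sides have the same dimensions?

No

F (force) has dimensions [L M T^-2].
t (time) has dimensions [T].
J_imp (impulse) has dimensions [L M T^-1].

Left side: [L M T^-2]
Right side: [L^2 M^2 T^-3]

The two sides have different dimensions, so the equation is NOT dimensionally consistent.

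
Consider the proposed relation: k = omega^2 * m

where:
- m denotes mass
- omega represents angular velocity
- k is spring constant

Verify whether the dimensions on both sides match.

Yes

m (mass) has dimensions [M].
omega (angular velocity) has dimensions [T^-1].
k (spring constant) has dimensions [M T^-2].

Left side: [M T^-2]
Right side: [M T^-2]

Both sides have the same dimensions, so the equation is dimensionally consistent.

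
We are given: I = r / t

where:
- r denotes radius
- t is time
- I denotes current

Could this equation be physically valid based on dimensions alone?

No

r (radius) has dimensions [L].
t (time) has dimensions [T].
I (current) has dimensions [I].

Left side: [I]
Right side: [L T^-1]

The two sides have different dimensions, so the equation is NOT dimensionally consistent.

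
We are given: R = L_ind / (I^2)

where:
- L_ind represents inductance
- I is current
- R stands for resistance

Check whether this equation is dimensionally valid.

No

L_ind (inductance) has dimensions [I^-2 L^2 M T^-2].
I (current) has dimensions [I].
R (resistance) has dimensions [I^-2 L^2 M T^-3].

Left side: [I^-2 L^2 M T^-3]
Right side: [I^-4 L^2 M T^-2]

The two sides have different dimensions, so the equation is NOT dimensionally consistent.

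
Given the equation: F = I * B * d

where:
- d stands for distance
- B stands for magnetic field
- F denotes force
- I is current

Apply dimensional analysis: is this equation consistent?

Yes

d (distance) has dimensions [L].
B (magnetic field) has dimensions [I^-1 M T^-2].
F (force) has dimensions [L M T^-2].
I (current) has dimensions [I].

Left side: [L M T^-2]
Right side: [L M T^-2]

Both sides have the same dimensions, so the equation is dimensionally consistent.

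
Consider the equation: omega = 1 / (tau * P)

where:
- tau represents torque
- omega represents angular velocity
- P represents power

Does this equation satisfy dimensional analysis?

No

tau (torque) has dimensions [L^2 M T^-2].
omega (angular velocity) has dimensions [T^-1].
P (power) has dimensions [L^2 M T^-3].

Left side: [T^-1]
Right side: [L^-4 M^-2 T^5]

The two sides have different dimensions, so the equation is NOT dimensionally consistent.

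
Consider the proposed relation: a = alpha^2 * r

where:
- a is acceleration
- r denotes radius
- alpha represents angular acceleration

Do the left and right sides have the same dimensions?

No

a (acceleration) has dimensions [L T^-2].
r (radius) has dimensions [L].
alpha (angular acceleration) has dimensions [T^-2].

Left side: [L T^-2]
Right side: [L T^-4]

The two sides have different dimensions, so the equation is NOT dimensionally consistent.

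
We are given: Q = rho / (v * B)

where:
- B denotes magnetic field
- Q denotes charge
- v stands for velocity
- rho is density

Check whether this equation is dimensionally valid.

No

B (magnetic field) has dimensions [I^-1 M T^-2].
Q (charge) has dimensions [I T].
v (velocity) has dimensions [L T^-1].
rho (density) has dimensions [L^-3 M].

Left side: [I T]
Right side: [I L^-4 T^3]

The two sides have different dimensions, so the equation is NOT dimensionally consistent.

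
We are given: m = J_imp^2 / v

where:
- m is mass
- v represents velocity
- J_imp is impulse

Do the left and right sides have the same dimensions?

No

m (mass) has dimensions [M].
v (velocity) has dimensions [L T^-1].
J_imp (impulse) has dimensions [L M T^-1].

Left side: [M]
Right side: [L M^2 T^-1]

The two sides have different dimensions, so the equation is NOT dimensionally consistent.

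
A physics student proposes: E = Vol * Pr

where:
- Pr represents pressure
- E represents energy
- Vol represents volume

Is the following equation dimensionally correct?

Yes

Pr (pressure) has dimensions [L^-1 M T^-2].
E (energy) has dimensions [L^2 M T^-2].
Vol (volume) has dimensions [L^3].

Left side: [L^2 M T^-2]
Right side: [L^2 M T^-2]

Both sides have the same dimensions, so the equation is dimensionally consistent.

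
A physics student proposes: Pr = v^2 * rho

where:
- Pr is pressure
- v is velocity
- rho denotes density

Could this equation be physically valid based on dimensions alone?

Yes

Pr (pressure) has dimensions [L^-1 M T^-2].
v (velocity) has dimensions [L T^-1].
rho (density) has dimensions [L^-3 M].

Left side: [L^-1 M T^-2]
Right side: [L^-1 M T^-2]

Both sides have the same dimensions, so the equation is dimensionally consistent.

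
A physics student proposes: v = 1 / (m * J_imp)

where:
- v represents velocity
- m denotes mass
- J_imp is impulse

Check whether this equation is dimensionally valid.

No

v (velocity) has dimensions [L T^-1].
m (mass) has dimensions [M].
J_imp (impulse) has dimensions [L M T^-1].

Left side: [L T^-1]
Right side: [L^-1 M^-2 T]

The two sides have different dimensions, so the equation is NOT dimensionally consistent.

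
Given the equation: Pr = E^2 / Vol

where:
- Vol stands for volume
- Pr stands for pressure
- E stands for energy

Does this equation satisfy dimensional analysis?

No

Vol (volume) has dimensions [L^3].
Pr (pressure) has dimensions [L^-1 M T^-2].
E (energy) has dimensions [L^2 M T^-2].

Left side: [L^-1 M T^-2]
Right side: [L M^2 T^-4]

The two sides have different dimensions, so the equation is NOT dimensionally consistent.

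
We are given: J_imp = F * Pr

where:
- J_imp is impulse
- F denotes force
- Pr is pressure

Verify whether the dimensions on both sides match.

No

J_imp (impulse) has dimensions [L M T^-1].
F (force) has dimensions [L M T^-2].
Pr (pressure) has dimensions [L^-1 M T^-2].

Left side: [L M T^-1]
Right side: [M^2 T^-4]

The two sides have different dimensions, so the equation is NOT dimensionally consistent.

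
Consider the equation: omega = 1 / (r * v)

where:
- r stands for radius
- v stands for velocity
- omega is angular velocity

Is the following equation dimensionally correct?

No

r (radius) has dimensions [L].
v (velocity) has dimensions [L T^-1].
omega (angular velocity) has dimensions [T^-1].

Left side: [T^-1]
Right side: [L^-2 T]

The two sides have different dimensions, so the equation is NOT dimensionally consistent.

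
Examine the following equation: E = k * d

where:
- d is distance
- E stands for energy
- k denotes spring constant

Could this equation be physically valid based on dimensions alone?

No

d (distance) has dimensions [L].
E (energy) has dimensions [L^2 M T^-2].
k (spring constant) has dimensions [M T^-2].

Left side: [L^2 M T^-2]
Right side: [L M T^-2]

The two sides have different dimensions, so the equation is NOT dimensionally consistent.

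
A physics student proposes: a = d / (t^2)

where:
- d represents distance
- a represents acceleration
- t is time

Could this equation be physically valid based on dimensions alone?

Yes

d (distance) has dimensions [L].
a (acceleration) has dimensions [L T^-2].
t (time) has dimensions [T].

Left side: [L T^-2]
Right side: [L T^-2]

Both sides have the same dimensions, so the equation is dimensionally consistent.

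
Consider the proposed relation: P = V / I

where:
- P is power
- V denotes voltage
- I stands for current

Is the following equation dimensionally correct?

No

P (power) has dimensions [L^2 M T^-3].
V (voltage) has dimensions [I^-1 L^2 M T^-3].
I (current) has dimensions [I].

Left side: [L^2 M T^-3]
Right side: [I^-2 L^2 M T^-3]

The two sides have different dimensions, so the equation is NOT dimensionally consistent.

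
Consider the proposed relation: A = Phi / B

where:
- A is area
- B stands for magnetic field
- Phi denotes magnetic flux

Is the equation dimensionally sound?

Yes

A (area) has dimensions [L^2].
B (magnetic field) has dimensions [I^-1 M T^-2].
Phi (magnetic flux) has dimensions [I^-1 L^2 M T^-2].

Left side: [L^2]
Right side: [L^2]

Both sides have the same dimensions, so the equation is dimensionally consistent.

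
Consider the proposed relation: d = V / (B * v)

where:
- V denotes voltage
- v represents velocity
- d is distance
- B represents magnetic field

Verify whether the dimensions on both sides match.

Yes

V (voltage) has dimensions [I^-1 L^2 M T^-3].
v (velocity) has dimensions [L T^-1].
d (distance) has dimensions [L].
B (magnetic field) has dimensions [I^-1 M T^-2].

Left side: [L]
Right side: [L]

Both sides have the same dimensions, so the equation is dimensionally consistent.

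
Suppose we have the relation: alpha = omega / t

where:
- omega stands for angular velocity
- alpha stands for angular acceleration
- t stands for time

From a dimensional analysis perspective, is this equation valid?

Yes

omega (angular velocity) has dimensions [T^-1].
alpha (angular acceleration) has dimensions [T^-2].
t (time) has dimensions [T].

Left side: [T^-2]
Right side: [T^-2]

Both sides have the same dimensions, so the equation is dimensionally consistent.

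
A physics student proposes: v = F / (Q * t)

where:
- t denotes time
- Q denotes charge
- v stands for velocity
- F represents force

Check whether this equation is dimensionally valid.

No

t (time) has dimensions [T].
Q (charge) has dimensions [I T].
v (velocity) has dimensions [L T^-1].
F (force) has dimensions [L M T^-2].

Left side: [L T^-1]
Right side: [I^-1 L M T^-4]

The two sides have different dimensions, so the equation is NOT dimensionally consistent.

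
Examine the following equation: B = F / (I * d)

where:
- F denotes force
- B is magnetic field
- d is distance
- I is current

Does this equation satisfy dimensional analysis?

Yes

F (force) has dimensions [L M T^-2].
B (magnetic field) has dimensions [I^-1 M T^-2].
d (distance) has dimensions [L].
I (current) has dimensions [I].

Left side: [I^-1 M T^-2]
Right side: [I^-1 M T^-2]

Both sides have the same dimensions, so the equation is dimensionally consistent.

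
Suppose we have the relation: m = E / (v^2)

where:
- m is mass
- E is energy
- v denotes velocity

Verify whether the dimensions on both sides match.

Yes

m (mass) has dimensions [M].
E (energy) has dimensions [L^2 M T^-2].
v (velocity) has dimensions [L T^-1].

Left side: [M]
Right side: [M]

Both sides have the same dimensions, so the equation is dimensionally consistent.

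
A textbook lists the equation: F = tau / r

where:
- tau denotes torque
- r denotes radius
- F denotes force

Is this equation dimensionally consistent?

Yes

tau (torque) has dimensions [L^2 M T^-2].
r (radius) has dimensions [L].
F (force) has dimensions [L M T^-2].

Left side: [L M T^-2]
Right side: [L M T^-2]

Both sides have the same dimensions, so the equation is dimensionally consistent.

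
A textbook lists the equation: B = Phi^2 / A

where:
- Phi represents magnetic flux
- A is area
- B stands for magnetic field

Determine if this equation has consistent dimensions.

No

Phi (magnetic flux) has dimensions [I^-1 L^2 M T^-2].
A (area) has dimensions [L^2].
B (magnetic field) has dimensions [I^-1 M T^-2].

Left side: [I^-1 M T^-2]
Right side: [I^-2 L^2 M^2 T^-4]

The two sides have different dimensions, so the equation is NOT dimensionally consistent.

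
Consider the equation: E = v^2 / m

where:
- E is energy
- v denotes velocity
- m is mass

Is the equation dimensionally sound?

No

E (energy) has dimensions [L^2 M T^-2].
v (velocity) has dimensions [L T^-1].
m (mass) has dimensions [M].

Left side: [L^2 M T^-2]
Right side: [L^2 M^-1 T^-2]

The two sides have different dimensions, so the equation is NOT dimensionally consistent.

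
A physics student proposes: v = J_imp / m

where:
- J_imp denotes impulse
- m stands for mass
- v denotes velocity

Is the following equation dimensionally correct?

Yes

J_imp (impulse) has dimensions [L M T^-1].
m (mass) has dimensions [M].
v (velocity) has dimensions [L T^-1].

Left side: [L T^-1]
Right side: [L T^-1]

Both sides have the same dimensions, so the equation is dimensionally consistent.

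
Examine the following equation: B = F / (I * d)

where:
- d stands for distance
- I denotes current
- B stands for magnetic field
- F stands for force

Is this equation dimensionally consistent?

Yes

d (distance) has dimensions [L].
I (current) has dimensions [I].
B (magnetic field) has dimensions [I^-1 M T^-2].
F (force) has dimensions [L M T^-2].

Left side: [I^-1 M T^-2]
Right side: [I^-1 M T^-2]

Both sides have the same dimensions, so the equation is dimensionally consistent.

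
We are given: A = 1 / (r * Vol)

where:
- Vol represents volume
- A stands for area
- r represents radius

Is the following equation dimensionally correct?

No

Vol (volume) has dimensions [L^3].
A (area) has dimensions [L^2].
r (radius) has dimensions [L].

Left side: [L^2]
Right side: [L^-4]

The two sides have different dimensions, so the equation is NOT dimensionally consistent.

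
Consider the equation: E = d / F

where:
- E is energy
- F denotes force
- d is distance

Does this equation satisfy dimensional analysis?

No

E (energy) has dimensions [L^2 M T^-2].
F (force) has dimensions [L M T^-2].
d (distance) has dimensions [L].

Left side: [L^2 M T^-2]
Right side: [M^-1 T^2]

The two sides have different dimensions, so the equation is NOT dimensionally consistent.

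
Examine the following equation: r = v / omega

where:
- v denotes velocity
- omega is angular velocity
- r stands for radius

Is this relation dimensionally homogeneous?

Yes

v (velocity) has dimensions [L T^-1].
omega (angular velocity) has dimensions [T^-1].
r (radius) has dimensions [L].

Left side: [L]
Right side: [L]

Both sides have the same dimensions, so the equation is dimensionally consistent.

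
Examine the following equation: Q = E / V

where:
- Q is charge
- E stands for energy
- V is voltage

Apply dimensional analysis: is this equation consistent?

Yes

Q (charge) has dimensions [I T].
E (energy) has dimensions [L^2 M T^-2].
V (voltage) has dimensions [I^-1 L^2 M T^-3].

Left side: [I T]
Right side: [I T]

Both sides have the same dimensions, so the equation is dimensionally consistent.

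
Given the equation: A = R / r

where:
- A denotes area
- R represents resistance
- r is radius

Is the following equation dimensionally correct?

No

A (area) has dimensions [L^2].
R (resistance) has dimensions [I^-2 L^2 M T^-3].
r (radius) has dimensions [L].

Left side: [L^2]
Right side: [I^-2 L M T^-3]

The two sides have different dimensions, so the equation is NOT dimensionally consistent.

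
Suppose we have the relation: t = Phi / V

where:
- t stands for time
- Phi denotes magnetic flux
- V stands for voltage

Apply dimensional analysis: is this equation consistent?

Yes

t (time) has dimensions [T].
Phi (magnetic flux) has dimensions [I^-1 L^2 M T^-2].
V (voltage) has dimensions [I^-1 L^2 M T^-3].

Left side: [T]
Right side: [T]

Both sides have the same dimensions, so the equation is dimensionally consistent.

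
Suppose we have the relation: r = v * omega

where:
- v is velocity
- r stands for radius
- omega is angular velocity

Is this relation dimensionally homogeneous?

No

v (velocity) has dimensions [L T^-1].
r (radius) has dimensions [L].
omega (angular velocity) has dimensions [T^-1].

Left side: [L]
Right side: [L T^-2]

The two sides have different dimensions, so the equation is NOT dimensionally consistent.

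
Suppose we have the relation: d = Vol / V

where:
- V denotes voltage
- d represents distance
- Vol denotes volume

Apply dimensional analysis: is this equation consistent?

No

V (voltage) has dimensions [I^-1 L^2 M T^-3].
d (distance) has dimensions [L].
Vol (volume) has dimensions [L^3].

Left side: [L]
Right side: [I L M^-1 T^3]

The two sides have different dimensions, so the equation is NOT dimensionally consistent.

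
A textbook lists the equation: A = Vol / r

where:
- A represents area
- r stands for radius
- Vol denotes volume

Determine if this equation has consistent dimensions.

Yes

A (area) has dimensions [L^2].
r (radius) has dimensions [L].
Vol (volume) has dimensions [L^3].

Left side: [L^2]
Right side: [L^2]

Both sides have the same dimensions, so the equation is dimensionally consistent.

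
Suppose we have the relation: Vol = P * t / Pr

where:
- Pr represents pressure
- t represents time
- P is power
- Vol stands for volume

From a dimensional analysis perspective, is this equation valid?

Yes

Pr (pressure) has dimensions [L^-1 M T^-2].
t (time) has dimensions [T].
P (power) has dimensions [L^2 M T^-3].
Vol (volume) has dimensions [L^3].

Left side: [L^3]
Right side: [L^3]

Both sides have the same dimensions, so the equation is dimensionally consistent.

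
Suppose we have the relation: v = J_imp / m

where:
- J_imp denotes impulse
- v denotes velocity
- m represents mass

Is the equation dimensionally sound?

Yes

J_imp (impulse) has dimensions [L M T^-1].
v (velocity) has dimensions [L T^-1].
m (mass) has dimensions [M].

Left side: [L T^-1]
Right side: [L T^-1]

Both sides have the same dimensions, so the equation is dimensionally consistent.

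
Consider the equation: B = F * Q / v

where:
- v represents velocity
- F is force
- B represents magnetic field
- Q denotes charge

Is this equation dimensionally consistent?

No

v (velocity) has dimensions [L T^-1].
F (force) has dimensions [L M T^-2].
B (magnetic field) has dimensions [I^-1 M T^-2].
Q (charge) has dimensions [I T].

Left side: [I^-1 M T^-2]
Right side: [I M]

The two sides have different dimensions, so the equation is NOT dimensionally consistent.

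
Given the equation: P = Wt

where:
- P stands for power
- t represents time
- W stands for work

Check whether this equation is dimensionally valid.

No

P (power) has dimensions [L^2 M T^-3].
t (time) has dimensions [T].
W (work) has dimensions [L^2 M T^-2].

Left side: [L^2 M T^-3]
Right side: [L^2 M T^-1]

The two sides have different dimensions, so the equation is NOT dimensionally consistent.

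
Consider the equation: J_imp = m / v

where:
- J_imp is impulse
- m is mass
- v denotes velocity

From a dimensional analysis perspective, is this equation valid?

No

J_imp (impulse) has dimensions [L M T^-1].
m (mass) has dimensions [M].
v (velocity) has dimensions [L T^-1].

Left side: [L M T^-1]
Right side: [L^-1 M T]

The two sides have different dimensions, so the equation is NOT dimensionally consistent.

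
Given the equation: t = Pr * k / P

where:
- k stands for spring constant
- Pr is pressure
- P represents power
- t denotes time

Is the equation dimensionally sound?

No

k (spring constant) has dimensions [M T^-2].
Pr (pressure) has dimensions [L^-1 M T^-2].
P (power) has dimensions [L^2 M T^-3].
t (time) has dimensions [T].

Left side: [T]
Right side: [L^-3 M T^-1]

The two sides have different dimensions, so the equation is NOT dimensionally consistent.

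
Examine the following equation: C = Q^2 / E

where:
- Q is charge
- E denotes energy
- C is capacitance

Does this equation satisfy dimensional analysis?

Yes

Q (charge) has dimensions [I T].
E (energy) has dimensions [L^2 M T^-2].
C (capacitance) has dimensions [I^2 L^-2 M^-1 T^4].

Left side: [I^2 L^-2 M^-1 T^4]
Right side: [I^2 L^-2 M^-1 T^4]

Both sides have the same dimensions, so the equation is dimensionally consistent.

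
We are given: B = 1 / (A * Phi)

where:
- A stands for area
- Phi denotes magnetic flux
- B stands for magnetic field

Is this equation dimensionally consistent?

No

A (area) has dimensions [L^2].
Phi (magnetic flux) has dimensions [I^-1 L^2 M T^-2].
B (magnetic field) has dimensions [I^-1 M T^-2].

Left side: [I^-1 M T^-2]
Right side: [I L^-4 M^-1 T^2]

The two sides have different dimensions, so the equation is NOT dimensionally consistent.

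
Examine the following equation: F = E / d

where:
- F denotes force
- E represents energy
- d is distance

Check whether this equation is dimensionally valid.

Yes

F (force) has dimensions [L M T^-2].
E (energy) has dimensions [L^2 M T^-2].
d (distance) has dimensions [L].

Left side: [L M T^-2]
Right side: [L M T^-2]

Both sides have the same dimensions, so the equation is dimensionally consistent.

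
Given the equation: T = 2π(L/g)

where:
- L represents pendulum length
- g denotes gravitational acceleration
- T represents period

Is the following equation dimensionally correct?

No

L (pendulum length) has dimensions [L].
g (gravitational acceleration) has dimensions [L T^-2].
T (period) has dimensions [T].

Left side: [T]
Right side: [T^2]

The two sides have different dimensions, so the equation is NOT dimensionally consistent.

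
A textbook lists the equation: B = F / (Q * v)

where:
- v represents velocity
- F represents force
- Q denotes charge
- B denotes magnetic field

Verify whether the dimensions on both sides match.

Yes

v (velocity) has dimensions [L T^-1].
F (force) has dimensions [L M T^-2].
Q (charge) has dimensions [I T].
B (magnetic field) has dimensions [I^-1 M T^-2].

Left side: [I^-1 M T^-2]
Right side: [I^-1 M T^-2]

Both sides have the same dimensions, so the equation is dimensionally consistent.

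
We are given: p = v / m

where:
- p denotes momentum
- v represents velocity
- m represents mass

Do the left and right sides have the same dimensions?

No

p (momentum) has dimensions [L M T^-1].
v (velocity) has dimensions [L T^-1].
m (mass) has dimensions [M].

Left side: [L M T^-1]
Right side: [L M^-1 T^-1]

The two sides have different dimensions, so the equation is NOT dimensionally consistent.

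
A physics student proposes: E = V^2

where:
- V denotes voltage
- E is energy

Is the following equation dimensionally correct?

No

V (voltage) has dimensions [I^-1 L^2 M T^-3].
E (energy) has dimensions [L^2 M T^-2].

Left side: [L^2 M T^-2]
Right side: [I^-2 L^4 M^2 T^-6]

The two sides have different dimensions, so the equation is NOT dimensionally consistent.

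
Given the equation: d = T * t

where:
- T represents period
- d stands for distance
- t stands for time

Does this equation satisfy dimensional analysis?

No

T (period) has dimensions [T].
d (distance) has dimensions [L].
t (time) has dimensions [T].

Left side: [L]
Right side: [T^2]

The two sides have different dimensions, so the equation is NOT dimensionally consistent.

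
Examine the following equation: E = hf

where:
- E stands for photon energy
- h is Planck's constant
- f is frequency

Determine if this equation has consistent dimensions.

Yes

E (photon energy) has dimensions [L^2 M T^-2].
h (Planck's constant) has dimensions [L^2 M T^-1].
f (frequency) has dimensions [T^-1].

Left side: [L^2 M T^-2]
Right side: [L^2 M T^-2]

Both sides have the same dimensions, so the equation is dimensionally consistent.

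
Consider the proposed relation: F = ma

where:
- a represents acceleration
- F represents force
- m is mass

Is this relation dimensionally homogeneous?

Yes

a (acceleration) has dimensions [L T^-2].
F (force) has dimensions [L M T^-2].
m (mass) has dimensions [M].

Left side: [L M T^-2]
Right side: [L M T^-2]

Both sides have the same dimensions, so the equation is dimensionally consistent.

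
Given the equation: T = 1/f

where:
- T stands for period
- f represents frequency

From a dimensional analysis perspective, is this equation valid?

Yes

T (period) has dimensions [T].
f (frequency) has dimensions [T^-1].

Left side: [T]
Right side: [T]

Both sides have the same dimensions, so the equation is dimensionally consistent.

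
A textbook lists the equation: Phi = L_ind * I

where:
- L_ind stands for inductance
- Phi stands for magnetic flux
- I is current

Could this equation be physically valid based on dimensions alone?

Yes

L_ind (inductance) has dimensions [I^-2 L^2 M T^-2].
Phi (magnetic flux) has dimensions [I^-1 L^2 M T^-2].
I (current) has dimensions [I].

Left side: [I^-1 L^2 M T^-2]
Right side: [I^-1 L^2 M T^-2]

Both sides have the same dimensions, so the equation is dimensionally consistent.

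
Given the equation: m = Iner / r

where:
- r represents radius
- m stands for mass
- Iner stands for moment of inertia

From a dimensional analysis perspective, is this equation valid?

No

r (radius) has dimensions [L].
m (mass) has dimensions [M].
Iner (moment of inertia) has dimensions [L^2 M].

Left side: [M]
Right side: [L M]

The two sides have different dimensions, so the equation is NOT dimensionally consistent.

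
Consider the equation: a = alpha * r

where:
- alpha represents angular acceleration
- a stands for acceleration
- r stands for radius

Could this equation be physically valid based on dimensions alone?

Yes

alpha (angular acceleration) has dimensions [T^-2].
a (acceleration) has dimensions [L T^-2].
r (radius) has dimensions [L].

Left side: [L T^-2]
Right side: [L T^-2]

Both sides have the same dimensions, so the equation is dimensionally consistent.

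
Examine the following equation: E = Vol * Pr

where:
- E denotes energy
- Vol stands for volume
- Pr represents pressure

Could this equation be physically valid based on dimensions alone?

Yes

E (energy) has dimensions [L^2 M T^-2].
Vol (volume) has dimensions [L^3].
Pr (pressure) has dimensions [L^-1 M T^-2].

Left side: [L^2 M T^-2]
Right side: [L^2 M T^-2]

Both sides have the same dimensions, so the equation is dimensionally consistent.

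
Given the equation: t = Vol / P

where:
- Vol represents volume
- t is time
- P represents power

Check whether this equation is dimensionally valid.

No

Vol (volume) has dimensions [L^3].
t (time) has dimensions [T].
P (power) has dimensions [L^2 M T^-3].

Left side: [T]
Right side: [L M^-1 T^3]

The two sides have different dimensions, so the equation is NOT dimensionally consistent.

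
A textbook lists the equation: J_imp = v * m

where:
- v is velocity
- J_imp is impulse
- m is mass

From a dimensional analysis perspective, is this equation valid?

Yes

v (velocity) has dimensions [L T^-1].
J_imp (impulse) has dimensions [L M T^-1].
m (mass) has dimensions [M].

Left side: [L M T^-1]
Right side: [L M T^-1]

Both sides have the same dimensions, so the equation is dimensionally consistent.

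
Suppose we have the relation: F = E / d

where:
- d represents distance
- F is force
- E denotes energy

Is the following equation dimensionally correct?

Yes

d (distance) has dimensions [L].
F (force) has dimensions [L M T^-2].
E (energy) has dimensions [L^2 M T^-2].

Left side: [L M T^-2]
Right side: [L M T^-2]

Both sides have the same dimensions, so the equation is dimensionally consistent.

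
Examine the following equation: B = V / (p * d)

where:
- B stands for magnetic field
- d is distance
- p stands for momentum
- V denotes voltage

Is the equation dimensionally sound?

No

B (magnetic field) has dimensions [I^-1 M T^-2].
d (distance) has dimensions [L].
p (momentum) has dimensions [L M T^-1].
V (voltage) has dimensions [I^-1 L^2 M T^-3].

Left side: [I^-1 M T^-2]
Right side: [I^-1 T^-2]

The two sides have different dimensions, so the equation is NOT dimensionally consistent.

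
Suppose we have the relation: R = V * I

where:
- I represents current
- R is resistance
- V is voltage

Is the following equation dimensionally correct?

No

I (current) has dimensions [I].
R (resistance) has dimensions [I^-2 L^2 M T^-3].
V (voltage) has dimensions [I^-1 L^2 M T^-3].

Left side: [I^-2 L^2 M T^-3]
Right side: [L^2 M T^-3]

The two sides have different dimensions, so the equation is NOT dimensionally consistent.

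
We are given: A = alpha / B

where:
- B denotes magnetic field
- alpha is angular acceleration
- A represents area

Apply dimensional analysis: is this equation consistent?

No

B (magnetic field) has dimensions [I^-1 M T^-2].
alpha (angular acceleration) has dimensions [T^-2].
A (area) has dimensions [L^2].

Left side: [L^2]
Right side: [I M^-1]

The two sides have different dimensions, so the equation is NOT dimensionally consistent.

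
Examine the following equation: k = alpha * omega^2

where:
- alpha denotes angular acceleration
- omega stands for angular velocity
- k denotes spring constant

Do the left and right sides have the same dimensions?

No

alpha (angular acceleration) has dimensions [T^-2].
omega (angular velocity) has dimensions [T^-1].
k (spring constant) has dimensions [M T^-2].

Left side: [M T^-2]
Right side: [T^-4]

The two sides have different dimensions, so the equation is NOT dimensionally consistent.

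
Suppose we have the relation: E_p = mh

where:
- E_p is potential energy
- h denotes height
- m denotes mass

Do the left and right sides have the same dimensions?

No

E_p (potential energy) has dimensions [L^2 M T^-2].
h (height) has dimensions [L].
m (mass) has dimensions [M].

Left side: [L^2 M T^-2]
Right side: [L M]

The two sides have different dimensions, so the equation is NOT dimensionally consistent.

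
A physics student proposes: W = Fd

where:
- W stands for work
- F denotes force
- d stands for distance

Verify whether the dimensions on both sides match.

Yes

W (work) has dimensions [L^2 M T^-2].
F (force) has dimensions [L M T^-2].
d (distance) has dimensions [L].

Left side: [L^2 M T^-2]
Right side: [L^2 M T^-2]

Both sides have the same dimensions, so the equation is dimensionally consistent.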